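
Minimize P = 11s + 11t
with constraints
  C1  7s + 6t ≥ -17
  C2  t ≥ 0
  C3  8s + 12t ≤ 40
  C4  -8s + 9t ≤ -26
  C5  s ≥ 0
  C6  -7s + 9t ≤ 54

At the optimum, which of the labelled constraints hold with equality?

C2 and C4

Extreme points and P = 11s + 11t:
  (5, 0) → P = 55
  (13/4, 0) → P = 143/4
  (4, 2/3) → P = 154/3

The minimum is at (13/4, 0). Substituting into each constraint, equality holds for C2 and C4; the remaining constraints have slack.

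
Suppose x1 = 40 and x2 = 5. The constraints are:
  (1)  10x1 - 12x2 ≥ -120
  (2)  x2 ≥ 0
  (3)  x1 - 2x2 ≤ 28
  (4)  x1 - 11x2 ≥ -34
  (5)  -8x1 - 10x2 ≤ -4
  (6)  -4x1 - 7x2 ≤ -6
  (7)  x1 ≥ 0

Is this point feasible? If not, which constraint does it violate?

not feasible — violates (3)

Constraint (3): x1 - 2x2 = 30, which is not ≤ 28. All other constraints are satisfied.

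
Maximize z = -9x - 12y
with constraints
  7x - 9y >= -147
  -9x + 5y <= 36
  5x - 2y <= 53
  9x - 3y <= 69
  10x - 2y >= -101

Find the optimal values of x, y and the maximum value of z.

x = -154/5, y = -207/2, maximum z = 7596/5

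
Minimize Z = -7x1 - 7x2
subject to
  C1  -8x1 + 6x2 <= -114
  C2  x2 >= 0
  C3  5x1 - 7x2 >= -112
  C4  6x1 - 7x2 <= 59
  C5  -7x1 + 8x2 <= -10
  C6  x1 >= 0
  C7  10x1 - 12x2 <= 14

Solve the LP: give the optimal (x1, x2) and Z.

x1 = 721/5, x2 = 119, minimum Z = -9212/5

Vertices and Z = -7x1 - 7x2:
  (426/11, 359/11) → Z = -5495/11
  (107/3, 257/9) → Z = -4046/9
  (322/3, 278/3) → Z = -1400
  (721/5, 119) → Z = -9212/5

The binding constraints are 5x1 - 7x2 = -112 and 10x1 - 12x2 = 14.
Solving simultaneously gives x1 = 721/5, x2 = 119.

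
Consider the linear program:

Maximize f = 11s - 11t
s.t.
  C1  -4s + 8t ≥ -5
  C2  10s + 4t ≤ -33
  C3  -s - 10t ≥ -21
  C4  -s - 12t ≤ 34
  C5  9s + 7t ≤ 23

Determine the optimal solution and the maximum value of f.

Vertices and f = 11s - 11t:
  (-61/24, -91/48) → f = -341/48
  (-53/14, -141/56) → f = -781/56
  (-69/16, 81/32) → f = -2409/32
The feasible region is unbounded (it extends along (-10, 1), (-12, 1)), but f strictly decreases along every unbounded feasible direction, so there is no improving ray and the maximum is attained at a vertex.

The optimum lies where -4s + 8t = -5 and 10s + 4t = -33.
Solving simultaneously gives s = -61/24, t = -91/48.

s = -61/24, t = -91/48, maximum f = -341/48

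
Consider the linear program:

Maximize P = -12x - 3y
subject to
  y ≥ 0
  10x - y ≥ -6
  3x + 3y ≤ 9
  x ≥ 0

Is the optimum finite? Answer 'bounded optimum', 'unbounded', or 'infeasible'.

Extreme points and P = -12x - 3y:
  (3, 0) → P = -36
  (0, 0) → P = 0
  (0, 3) → P = -9
The feasible region has finitely many vertices and no improving ray; the maximum is 0 at (0, 0).

bounded optimum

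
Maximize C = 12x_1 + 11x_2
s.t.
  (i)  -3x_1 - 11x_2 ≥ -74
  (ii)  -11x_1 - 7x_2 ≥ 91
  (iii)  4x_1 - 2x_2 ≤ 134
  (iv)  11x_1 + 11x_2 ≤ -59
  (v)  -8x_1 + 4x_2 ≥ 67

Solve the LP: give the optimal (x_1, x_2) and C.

Extreme points and C = 12x_1 + 11x_2:
  (-133/8, 991/88) → C = -605/8
  (-147/11, 8) → C = -796/11
  (-833/100, 9/100) → C = -9897/100
The feasible region is unbounded (it extends along (-11, 3), (-1, -2)), but C strictly decreases along every unbounded feasible direction, so there is no improving ray and the maximum is attained at a vertex.

x_1 = -147/11, x_2 = 8, maximum C = -796/11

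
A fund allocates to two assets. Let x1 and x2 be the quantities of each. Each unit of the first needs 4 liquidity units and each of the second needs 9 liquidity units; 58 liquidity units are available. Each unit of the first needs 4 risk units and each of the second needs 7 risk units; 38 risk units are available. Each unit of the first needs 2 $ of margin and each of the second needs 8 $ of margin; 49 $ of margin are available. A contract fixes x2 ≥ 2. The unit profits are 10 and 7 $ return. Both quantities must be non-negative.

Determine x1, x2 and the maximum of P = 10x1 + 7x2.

x1 = 6, x2 = 2, maximum P = 74

The optimum lies where 4x1 + 7x2 = 38 and x2 = 2.
Solving simultaneously gives x1 = 6, x2 = 2.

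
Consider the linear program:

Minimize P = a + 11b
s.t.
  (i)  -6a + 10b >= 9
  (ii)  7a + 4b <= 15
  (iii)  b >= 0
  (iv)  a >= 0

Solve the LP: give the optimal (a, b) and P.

a = 0, b = 9/10, minimum P = 99/10

Extreme points and P = a + 11b:
  (57/47, 153/94) → P = 1797/94
  (0, 9/10) → P = 99/10
  (0, 15/4) → P = 165/4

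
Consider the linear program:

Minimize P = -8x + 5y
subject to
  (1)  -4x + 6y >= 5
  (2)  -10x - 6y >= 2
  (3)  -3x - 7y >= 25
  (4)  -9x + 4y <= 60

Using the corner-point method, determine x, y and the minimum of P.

Vertices and P = -8x + 5y:
  (-185/46, -85/46) → P = 1055/46
  (-170/19, -195/38) → P = 1745/38
  (-104/15, -3/5) → P = 787/15

The binding constraints are -4x + 6y = 5 and -3x - 7y = 25.
Solving simultaneously gives x = -185/46, y = -85/46.

x = -185/46, y = -85/46, minimum P = 1055/46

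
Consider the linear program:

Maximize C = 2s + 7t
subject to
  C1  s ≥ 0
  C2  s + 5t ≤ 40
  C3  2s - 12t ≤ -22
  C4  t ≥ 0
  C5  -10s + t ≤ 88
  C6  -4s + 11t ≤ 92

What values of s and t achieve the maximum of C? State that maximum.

s = 185/11, t = 51/11, maximum C = 727/11

Feasible corners and C = 2s + 7t:
  (0, 8) → C = 56
  (0, 11/6) → C = 77/6
  (185/11, 51/11) → C = 727/11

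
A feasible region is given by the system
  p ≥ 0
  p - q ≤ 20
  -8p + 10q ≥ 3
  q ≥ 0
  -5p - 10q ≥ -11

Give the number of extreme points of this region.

Pairwise boundary intersections that survive every other constraint:
  (0, 3/10)
  (0, 11/10)
  (8/13, 103/130)

3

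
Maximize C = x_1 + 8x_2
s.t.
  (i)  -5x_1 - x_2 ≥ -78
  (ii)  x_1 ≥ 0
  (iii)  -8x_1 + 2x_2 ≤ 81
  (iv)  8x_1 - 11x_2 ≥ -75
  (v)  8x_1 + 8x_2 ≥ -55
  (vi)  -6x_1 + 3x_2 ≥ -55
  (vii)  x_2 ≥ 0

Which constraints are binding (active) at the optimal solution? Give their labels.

Vertices and C = x_1 + 8x_2:
  (87/7, 111/7) → C = 975/7
  (289/21, 193/21) → C = 611/7
  (0, 75/11) → C = 600/11
  (0, 0) → C = 0
  (55/6, 0) → C = 55/6

The maximum is at (87/7, 111/7). Substituting into each constraint, equality holds for (i) and (iv); the remaining constraints have slack.

(i) and (iv)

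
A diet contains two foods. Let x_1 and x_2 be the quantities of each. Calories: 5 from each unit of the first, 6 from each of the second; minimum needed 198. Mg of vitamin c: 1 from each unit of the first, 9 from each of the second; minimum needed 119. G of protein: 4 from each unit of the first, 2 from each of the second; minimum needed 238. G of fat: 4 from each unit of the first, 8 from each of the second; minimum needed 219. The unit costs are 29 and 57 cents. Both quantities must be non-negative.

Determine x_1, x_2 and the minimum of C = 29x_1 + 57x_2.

Vertices and C = 29x_1 + 57x_2:
  (0, 119) → C = 6783
  (119, 0) → C = 3451
  (56, 7) → C = 2023
The feasible region is unbounded (it extends along (0, 1), (1, 0)), but C strictly increases along every unbounded feasible direction, so there is no improving ray and the minimum is attained at a vertex.

At the optimal vertex, x_1 + 9x_2 = 119 and 4x_1 + 2x_2 = 238.
Solving simultaneously gives x_1 = 56, x_2 = 7.

x_1 = 56, x_2 = 7, minimum C = 2023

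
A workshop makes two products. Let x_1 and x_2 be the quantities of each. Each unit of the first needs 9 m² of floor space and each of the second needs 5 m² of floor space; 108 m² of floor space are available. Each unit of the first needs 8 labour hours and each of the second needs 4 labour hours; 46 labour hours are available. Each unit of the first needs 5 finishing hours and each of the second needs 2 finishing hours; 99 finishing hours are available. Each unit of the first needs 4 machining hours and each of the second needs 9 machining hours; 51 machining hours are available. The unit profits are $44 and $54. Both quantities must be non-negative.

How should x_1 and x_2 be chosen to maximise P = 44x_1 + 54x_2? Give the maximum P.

Corner points and P = 44x_1 + 54x_2:
  (0, 0) → P = 0
  (0, 17/3) → P = 306
  (23/4, 0) → P = 253
  (15/4, 4) → P = 381

x_1 = 15/4, x_2 = 4, maximum P = 381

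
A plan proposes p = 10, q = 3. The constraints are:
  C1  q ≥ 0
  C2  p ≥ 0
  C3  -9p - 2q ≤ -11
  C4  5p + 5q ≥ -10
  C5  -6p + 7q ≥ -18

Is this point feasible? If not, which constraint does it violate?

Constraint C5: -6p + 7q = -39, which is not ≥ -18. All other constraints are satisfied.

not feasible — violates C5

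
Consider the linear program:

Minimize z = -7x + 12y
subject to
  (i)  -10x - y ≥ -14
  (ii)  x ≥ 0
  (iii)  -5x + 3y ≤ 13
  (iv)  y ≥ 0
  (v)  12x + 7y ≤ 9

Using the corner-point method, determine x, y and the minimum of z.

Feasible corners and z = -7x + 12y:
  (0, 0) → z = 0
  (0, 9/7) → z = 108/7
  (3/4, 0) → z = -21/4

The binding constraints are y = 0 and 12x + 7y = 9.
Solving simultaneously gives x = 3/4, y = 0.

x = 3/4, y = 0, minimum z = -21/4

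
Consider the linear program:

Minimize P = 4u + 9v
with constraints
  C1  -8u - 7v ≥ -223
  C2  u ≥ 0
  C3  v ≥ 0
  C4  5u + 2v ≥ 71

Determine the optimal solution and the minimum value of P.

Vertices and P = 4u + 9v:
  (223/8, 0) → P = 223/2
  (51/19, 547/19) → P = 5127/19
  (71/5, 0) → P = 284/5

The binding constraints are v = 0 and 5u + 2v = 71.
Solving simultaneously gives u = 71/5, v = 0.

u = 71/5, v = 0, minimum P = 284/5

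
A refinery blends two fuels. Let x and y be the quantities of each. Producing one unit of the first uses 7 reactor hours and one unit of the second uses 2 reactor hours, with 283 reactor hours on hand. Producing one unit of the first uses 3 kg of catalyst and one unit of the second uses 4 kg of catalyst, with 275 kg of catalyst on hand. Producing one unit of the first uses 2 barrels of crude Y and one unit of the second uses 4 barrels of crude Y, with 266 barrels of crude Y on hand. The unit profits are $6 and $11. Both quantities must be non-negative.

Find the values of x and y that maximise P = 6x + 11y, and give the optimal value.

x = 9, y = 62, maximum P = 736

Vertices and P = 6x + 11y:
  (0, 0) → P = 0
  (0, 133/2) → P = 1463/2
  (283/7, 0) → P = 1698/7
  (291/11, 538/11) → P = 7664/11
  (9, 62) → P = 736

The binding constraints are 3x + 4y = 275 and 2x + 4y = 266.
Solving simultaneously gives x = 9, y = 62.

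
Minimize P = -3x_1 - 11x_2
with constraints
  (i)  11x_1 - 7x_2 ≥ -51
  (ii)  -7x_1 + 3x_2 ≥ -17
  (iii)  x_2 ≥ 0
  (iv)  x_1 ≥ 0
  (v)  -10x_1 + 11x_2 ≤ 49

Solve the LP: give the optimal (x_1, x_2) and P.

x_1 = 334/47, x_2 = 513/47, minimum P = -6645/47

Feasible corners and P = -3x_1 - 11x_2:
  (17/7, 0) → P = -51/7
  (334/47, 513/47) → P = -6645/47
  (0, 0) → P = 0
  (0, 49/11) → P = -49

The optimum lies where -7x_1 + 3x_2 = -17 and -10x_1 + 11x_2 = 49.
Solving simultaneously gives x_1 = 334/47, x_2 = 513/47.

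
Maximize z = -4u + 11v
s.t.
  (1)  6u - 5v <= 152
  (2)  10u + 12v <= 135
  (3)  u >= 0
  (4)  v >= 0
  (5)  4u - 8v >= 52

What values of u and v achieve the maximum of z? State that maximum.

u = 213/16, v = 5/32, maximum z = -1649/32

Vertices and z = -4u + 11v:
  (27/2, 0) → z = -54
  (213/16, 5/32) → z = -1649/32
  (13, 0) → z = -52

The optimum lies where 10u + 12v = 135 and 4u - 8v = 52.
Solving simultaneously gives u = 213/16, v = 5/32.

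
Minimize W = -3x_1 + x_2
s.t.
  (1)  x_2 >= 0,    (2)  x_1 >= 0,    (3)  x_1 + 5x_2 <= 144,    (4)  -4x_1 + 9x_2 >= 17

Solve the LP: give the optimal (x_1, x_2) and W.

Feasible corners and W = -3x_1 + x_2:
  (0, 144/5) → W = 144/5
  (0, 17/9) → W = 17/9
  (1211/29, 593/29) → W = -3040/29

x_1 = 1211/29, x_2 = 593/29, minimum W = -3040/29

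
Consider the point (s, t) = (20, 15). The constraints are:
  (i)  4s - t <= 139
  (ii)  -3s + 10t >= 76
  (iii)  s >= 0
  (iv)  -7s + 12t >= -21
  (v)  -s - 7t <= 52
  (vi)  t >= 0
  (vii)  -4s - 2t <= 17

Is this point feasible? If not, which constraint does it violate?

feasible

(i): 65 ≤ 139 ✓
(ii): 90 ≥ 76 ✓
(iii): 20 ≥ 0 ✓
(iv): 40 ≥ -21 ✓
(v): -125 ≤ 52 ✓
(vi): 15 ≥ 0 ✓
(vii): -110 ≤ 17 ✓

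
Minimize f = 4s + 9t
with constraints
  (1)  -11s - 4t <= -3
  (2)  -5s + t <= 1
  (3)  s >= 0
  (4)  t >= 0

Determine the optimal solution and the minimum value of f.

s = 3/11, t = 0, minimum f = 12/11

Extreme points and f = 4s + 9t:
  (0, 3/4) → f = 27/4
  (3/11, 0) → f = 12/11
  (0, 1) → f = 9
The feasible region is unbounded (it extends along (1, 5), (1, 0)), but f strictly increases along every unbounded feasible direction, so there is no improving ray and the minimum is attained at a vertex.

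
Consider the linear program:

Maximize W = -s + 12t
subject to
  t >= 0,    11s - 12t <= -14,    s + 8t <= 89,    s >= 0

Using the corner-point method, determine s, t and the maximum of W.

s = 0, t = 89/8, maximum W = 267/2

Extreme points and W = -s + 12t:
  (239/25, 993/100) → W = 548/5
  (0, 7/6) → W = 14
  (0, 89/8) → W = 267/2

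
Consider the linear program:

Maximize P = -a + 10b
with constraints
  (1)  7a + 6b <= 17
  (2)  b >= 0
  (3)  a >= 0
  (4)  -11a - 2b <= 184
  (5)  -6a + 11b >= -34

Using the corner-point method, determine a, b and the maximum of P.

Feasible corners and P = -a + 10b:
  (17/7, 0) → P = -17/7
  (0, 17/6) → P = 85/3
  (0, 0) → P = 0

The optimum lies where 7a + 6b = 17 and a = 0.
Solving simultaneously gives a = 0, b = 17/6.

a = 0, b = 17/6, maximum P = 85/3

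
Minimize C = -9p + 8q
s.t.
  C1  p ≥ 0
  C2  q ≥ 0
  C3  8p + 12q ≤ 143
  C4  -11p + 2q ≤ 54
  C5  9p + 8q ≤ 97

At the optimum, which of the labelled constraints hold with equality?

Feasible corners and C = -9p + 8q:
  (0, 0) → C = 0
  (0, 143/12) → C = 286/3
  (97/9, 0) → C = -97
  (5/11, 511/44) → C = 977/11

The minimum is at (97/9, 0). Substituting into each constraint, equality holds for C2 and C5; the remaining constraints have slack.

C2 and C5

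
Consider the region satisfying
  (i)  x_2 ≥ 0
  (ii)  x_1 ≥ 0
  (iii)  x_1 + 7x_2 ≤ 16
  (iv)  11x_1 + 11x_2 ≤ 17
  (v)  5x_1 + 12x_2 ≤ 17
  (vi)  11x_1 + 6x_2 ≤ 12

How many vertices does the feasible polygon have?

5

Pairwise boundary intersections that survive every other constraint:
  (0, 0)
  (12/11, 0)
  (0, 17/12)
  (17/77, 102/77)
  (6/11, 1)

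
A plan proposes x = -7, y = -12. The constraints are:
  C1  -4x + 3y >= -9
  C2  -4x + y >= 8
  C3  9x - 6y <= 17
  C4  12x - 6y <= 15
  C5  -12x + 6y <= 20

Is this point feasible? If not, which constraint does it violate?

C1: -8 ≥ -9 ✓
C2: 16 ≥ 8 ✓
C3: 9 ≤ 17 ✓
C4: -12 ≤ 15 ✓
C5: 12 ≤ 20 ✓

feasible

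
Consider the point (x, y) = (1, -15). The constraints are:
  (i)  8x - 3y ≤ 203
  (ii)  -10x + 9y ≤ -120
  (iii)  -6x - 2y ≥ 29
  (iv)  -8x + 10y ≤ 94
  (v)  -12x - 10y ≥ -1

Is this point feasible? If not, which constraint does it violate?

not feasible — violates (iii)

Constraint (iii): -6x - 2y = 24, which is not ≥ 29. All other constraints are satisfied.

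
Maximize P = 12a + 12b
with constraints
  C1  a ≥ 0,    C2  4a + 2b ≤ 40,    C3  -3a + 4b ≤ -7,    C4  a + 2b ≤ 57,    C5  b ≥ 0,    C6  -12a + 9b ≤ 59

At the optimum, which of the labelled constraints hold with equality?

Extreme points and P = 12a + 12b:
  (87/11, 46/11) → P = 1596/11
  (10, 0) → P = 120
  (7/3, 0) → P = 28

The maximum is at (87/11, 46/11). Substituting into each constraint, equality holds for C2 and C3; the remaining constraints have slack.

C2 and C3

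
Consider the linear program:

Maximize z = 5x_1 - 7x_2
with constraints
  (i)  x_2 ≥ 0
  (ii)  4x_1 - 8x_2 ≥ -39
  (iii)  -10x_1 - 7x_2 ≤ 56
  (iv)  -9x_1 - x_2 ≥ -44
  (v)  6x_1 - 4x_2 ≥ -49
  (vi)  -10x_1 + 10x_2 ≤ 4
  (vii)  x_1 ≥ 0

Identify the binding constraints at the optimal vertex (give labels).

(i) and (iv)

Feasible corners and z = 5x_1 - 7x_2:
  (44/9, 0) → z = 220/9
  (0, 0) → z = 0
  (109/25, 119/25) → z = -288/25
  (0, 2/5) → z = -14/5

The maximum is at (44/9, 0). Substituting into each constraint, equality holds for (i) and (iv); the remaining constraints have slack.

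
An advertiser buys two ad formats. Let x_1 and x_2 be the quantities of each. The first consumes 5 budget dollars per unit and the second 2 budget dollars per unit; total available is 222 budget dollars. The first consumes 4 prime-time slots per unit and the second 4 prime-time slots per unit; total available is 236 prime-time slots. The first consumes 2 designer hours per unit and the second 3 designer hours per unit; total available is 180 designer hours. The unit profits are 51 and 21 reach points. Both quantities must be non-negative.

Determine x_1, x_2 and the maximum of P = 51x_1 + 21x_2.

x_1 = 104/3, x_2 = 73/3, maximum P = 2279

Corner points and P = 51x_1 + 21x_2:
  (0, 0) → P = 0
  (0, 59) → P = 1239
  (222/5, 0) → P = 11322/5
  (104/3, 73/3) → P = 2279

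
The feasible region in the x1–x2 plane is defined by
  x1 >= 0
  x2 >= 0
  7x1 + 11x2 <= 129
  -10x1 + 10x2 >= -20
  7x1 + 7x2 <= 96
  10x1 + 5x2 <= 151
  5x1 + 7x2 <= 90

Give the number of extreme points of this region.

5

Of the 21 pairwise boundary intersections, those satisfying every inequality are:
  (0, 0)
  (0, 129/11)
  (2, 0)
  (153/28, 33/4)
  (55/7, 41/7)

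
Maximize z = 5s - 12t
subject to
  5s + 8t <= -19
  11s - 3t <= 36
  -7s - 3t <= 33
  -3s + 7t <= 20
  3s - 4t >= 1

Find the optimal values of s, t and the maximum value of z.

s = 1/6, t = -205/18, maximum z = 275/2

Extreme points and z = 5s - 12t:
  (231/103, -389/103) → z = 5823/103
  (-17/11, -31/22) → z = 101/11
  (1/6, -205/18) → z = 275/2
  (-129/37, -106/37) → z = 627/37

The optimum lies where 11s - 3t = 36 and -7s - 3t = 33.
Solving simultaneously gives s = 1/6, t = -205/18.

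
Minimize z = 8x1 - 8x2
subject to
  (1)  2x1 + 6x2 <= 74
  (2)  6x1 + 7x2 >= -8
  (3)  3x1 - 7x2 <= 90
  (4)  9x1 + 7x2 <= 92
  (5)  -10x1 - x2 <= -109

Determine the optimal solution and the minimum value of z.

Vertices and z = 8x1 - 8x2:
  (91/6, -89/14) → z = 3616/21
  (853/73, -573/73) → z = 11408/73
  (11, -1) → z = 96

x1 = 11, x2 = -1, minimum z = 96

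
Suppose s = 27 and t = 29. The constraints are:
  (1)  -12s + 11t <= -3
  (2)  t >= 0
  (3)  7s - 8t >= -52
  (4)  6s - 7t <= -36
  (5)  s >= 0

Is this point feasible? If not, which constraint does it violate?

feasible

(1): -5 ≤ -3 ✓
(2): 29 ≥ 0 ✓
(3): -43 ≥ -52 ✓
(4): -41 ≤ -36 ✓
(5): 27 ≥ 0 ✓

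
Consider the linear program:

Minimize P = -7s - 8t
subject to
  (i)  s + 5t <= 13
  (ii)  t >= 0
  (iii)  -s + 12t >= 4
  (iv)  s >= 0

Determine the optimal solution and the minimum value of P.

Corner points and P = -7s - 8t:
  (8, 1) → P = -64
  (0, 13/5) → P = -104/5
  (0, 1/3) → P = -8/3

At the optimal vertex, s + 5t = 13 and -s + 12t = 4.
Solving simultaneously gives s = 8, t = 1.

s = 8, t = 1, minimum P = -64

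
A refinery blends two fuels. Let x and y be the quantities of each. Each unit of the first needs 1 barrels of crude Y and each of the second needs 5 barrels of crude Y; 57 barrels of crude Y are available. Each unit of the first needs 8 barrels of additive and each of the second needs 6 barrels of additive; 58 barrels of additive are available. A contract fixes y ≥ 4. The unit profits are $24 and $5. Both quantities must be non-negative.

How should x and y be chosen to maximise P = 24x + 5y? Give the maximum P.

x = 17/4, y = 4, maximum P = 122

Feasible corners and P = 24x + 5y:
  (0, 29/3) → P = 145/3
  (0, 4) → P = 20
  (17/4, 4) → P = 122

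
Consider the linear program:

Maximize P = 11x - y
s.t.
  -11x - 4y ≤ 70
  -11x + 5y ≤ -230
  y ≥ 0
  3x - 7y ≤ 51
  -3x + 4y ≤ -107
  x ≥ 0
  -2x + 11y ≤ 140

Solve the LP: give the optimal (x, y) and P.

x = 1541/19, y = 522/19, maximum P = 16429/19

Feasible corners and P = 11x - y:
  (545/9, 56/3) → P = 5827/9
  (1541/19, 522/19) → P = 16429/19
  (1737/25, 634/25) → P = 18473/25

The optimum lies where 3x - 7y = 51 and -2x + 11y = 140.
Solving simultaneously gives x = 1541/19, y = 522/19.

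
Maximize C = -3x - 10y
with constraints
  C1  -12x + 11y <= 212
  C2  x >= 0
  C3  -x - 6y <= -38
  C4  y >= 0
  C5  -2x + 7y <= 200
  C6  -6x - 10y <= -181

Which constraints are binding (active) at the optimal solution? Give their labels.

Corner points and C = -3x - 10y:
  (0, 212/11) → C = -2120/11
  (358/31, 988/31) → C = -10954/31
  (0, 181/10) → C = -181
  (38, 0) → C = -114
  (353/13, 47/26) → C = -1294/13
The feasible region is unbounded (it extends along (7, 2), (1, 0)), but C strictly decreases along every unbounded feasible direction, so there is no improving ray and the maximum is attained at a vertex.

The maximum is at (353/13, 47/26). Substituting into each constraint, equality holds for C3 and C6; the remaining constraints have slack.

C3 and C6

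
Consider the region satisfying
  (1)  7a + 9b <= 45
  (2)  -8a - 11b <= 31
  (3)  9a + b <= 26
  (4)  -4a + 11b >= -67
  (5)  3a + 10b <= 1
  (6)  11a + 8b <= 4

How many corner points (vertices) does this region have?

The feasible vertices (each the meet of two boundaries and inside every other half-plane) are:
  (3, -5)
  (-321/47, 101/47)
  (353/103, -499/103)
  (204/61, -250/61)
  (16/43, -1/86)

5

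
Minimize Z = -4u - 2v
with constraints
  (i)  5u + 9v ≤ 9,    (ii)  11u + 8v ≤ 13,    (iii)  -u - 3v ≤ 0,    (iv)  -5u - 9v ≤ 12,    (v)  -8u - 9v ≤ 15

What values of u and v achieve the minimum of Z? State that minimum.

u = 39/25, v = -13/25, minimum Z = -26/5

Vertices and Z = -4u - 2v:
  (45/59, 34/59) → Z = -248/59
  (-8, 49/9) → Z = 190/9
  (39/25, -13/25) → Z = -26/5
  (-3, 1) → Z = 10

The binding constraints are 11u + 8v = 13 and -u - 3v = 0.
Solving simultaneously gives u = 39/25, v = -13/25.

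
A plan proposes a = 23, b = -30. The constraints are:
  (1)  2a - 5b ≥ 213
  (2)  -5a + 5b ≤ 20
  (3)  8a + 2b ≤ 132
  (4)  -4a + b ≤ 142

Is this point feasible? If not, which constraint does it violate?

not feasible — violates (1)

Constraint (1): 2a - 5b = 196, which is not ≥ 213. All other constraints are satisfied.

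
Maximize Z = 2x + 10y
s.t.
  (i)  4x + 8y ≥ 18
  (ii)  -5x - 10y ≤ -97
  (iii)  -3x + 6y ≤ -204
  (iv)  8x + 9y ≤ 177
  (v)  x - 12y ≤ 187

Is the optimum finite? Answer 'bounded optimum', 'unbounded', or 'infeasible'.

infeasible

The boundaries -5x - 10y = -97 and 8x + 9y = 177 meet at (897/35, -109/35), but that point violates -3x + 6y ≤ -204. Every candidate vertex is excluded by some other constraint, so the feasible region is empty.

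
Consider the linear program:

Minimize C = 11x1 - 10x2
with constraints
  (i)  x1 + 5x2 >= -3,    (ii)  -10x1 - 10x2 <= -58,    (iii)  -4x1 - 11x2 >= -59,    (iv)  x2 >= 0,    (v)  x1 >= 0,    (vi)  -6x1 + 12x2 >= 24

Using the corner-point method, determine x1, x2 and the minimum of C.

Extreme points and C = 11x1 - 10x2:
  (24/35, 179/35) → C = -218/5
  (38/15, 49/15) → C = -24/5
  (74/19, 75/19) → C = 64/19

The binding constraints are -10x1 - 10x2 = -58 and -4x1 - 11x2 = -59.
Solving simultaneously gives x1 = 24/35, x2 = 179/35.

x1 = 24/35, x2 = 179/35, minimum C = -218/5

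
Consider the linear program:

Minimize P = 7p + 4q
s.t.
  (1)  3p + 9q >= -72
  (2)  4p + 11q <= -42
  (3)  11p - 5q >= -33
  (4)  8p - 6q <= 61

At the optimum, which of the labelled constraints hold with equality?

(1) and (3)

Extreme points and P = 7p + 4q:
  (-219/38, -231/38) → P = -2457/38
  (13/10, -253/30) → P = -739/30
  (-191/47, -110/47) → P = -1777/47
  (419/112, -145/28) → P = 613/112

The minimum is at (-219/38, -231/38). Substituting into each constraint, equality holds for (1) and (3); the remaining constraints have slack.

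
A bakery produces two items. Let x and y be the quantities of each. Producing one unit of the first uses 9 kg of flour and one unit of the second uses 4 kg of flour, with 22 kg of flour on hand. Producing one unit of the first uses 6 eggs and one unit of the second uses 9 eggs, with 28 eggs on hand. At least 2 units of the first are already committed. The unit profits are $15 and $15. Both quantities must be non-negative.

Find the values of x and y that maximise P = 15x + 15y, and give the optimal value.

x = 2, y = 1, maximum P = 45

Extreme points and P = 15x + 15y:
  (22/9, 0) → P = 110/3
  (2, 0) → P = 30
  (2, 1) → P = 45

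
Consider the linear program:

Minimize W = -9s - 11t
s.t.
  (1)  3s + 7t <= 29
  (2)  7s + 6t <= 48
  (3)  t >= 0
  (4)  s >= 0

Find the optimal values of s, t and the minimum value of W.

Vertices and W = -9s - 11t:
  (162/31, 59/31) → W = -2107/31
  (0, 29/7) → W = -319/7
  (48/7, 0) → W = -432/7
  (0, 0) → W = 0

s = 162/31, t = 59/31, minimum W = -2107/31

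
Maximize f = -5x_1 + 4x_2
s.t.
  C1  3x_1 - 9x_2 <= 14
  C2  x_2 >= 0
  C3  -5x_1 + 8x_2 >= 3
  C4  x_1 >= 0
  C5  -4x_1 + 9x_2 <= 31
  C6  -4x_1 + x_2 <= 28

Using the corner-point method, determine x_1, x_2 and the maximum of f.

Corner points and f = -5x_1 + 4x_2:
  (0, 3/8) → f = 3/2
  (17, 11) → f = -41
  (0, 31/9) → f = 124/9

x_1 = 0, x_2 = 31/9, maximum f = 124/9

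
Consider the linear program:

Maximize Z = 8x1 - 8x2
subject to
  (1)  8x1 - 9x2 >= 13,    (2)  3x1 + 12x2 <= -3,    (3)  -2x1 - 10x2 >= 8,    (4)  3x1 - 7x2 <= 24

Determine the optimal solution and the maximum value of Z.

x1 = 46/11, x2 = -18/11, maximum Z = 512/11

Extreme points and Z = 8x1 - 8x2:
  (29/49, -45/49) → Z = 592/49
  (-125/29, -153/29) → Z = 224/29
  (46/11, -18/11) → Z = 512/11

The binding constraints are -2x1 - 10x2 = 8 and 3x1 - 7x2 = 24.
Solving simultaneously gives x1 = 46/11, x2 = -18/11.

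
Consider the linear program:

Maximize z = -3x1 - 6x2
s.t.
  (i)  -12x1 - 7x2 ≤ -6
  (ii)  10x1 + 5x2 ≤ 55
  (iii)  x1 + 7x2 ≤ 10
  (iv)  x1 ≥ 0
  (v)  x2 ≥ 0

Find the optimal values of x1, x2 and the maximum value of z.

x1 = 1/2, x2 = 0, maximum z = -3/2

Feasible corners and z = -3x1 - 6x2:
  (0, 6/7) → z = -36/7
  (1/2, 0) → z = -3/2
  (67/13, 9/13) → z = -255/13
  (11/2, 0) → z = -33/2
  (0, 10/7) → z = -60/7

The binding constraints are -12x1 - 7x2 = -6 and x2 = 0.
Solving simultaneously gives x1 = 1/2, x2 = 0.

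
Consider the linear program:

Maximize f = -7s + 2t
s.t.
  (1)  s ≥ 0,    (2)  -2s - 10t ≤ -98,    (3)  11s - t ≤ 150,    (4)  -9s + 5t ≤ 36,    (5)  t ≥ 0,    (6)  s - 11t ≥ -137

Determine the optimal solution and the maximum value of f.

s = 13/10, t = 477/50, maximum f = 499/50

Vertices and f = -7s + 2t:
  (799/56, 389/56) → f = -4815/56
  (13/10, 477/50) → f = 499/50
  (1787/120, 1657/120) → f = -613/8
  (289/94, 1197/94) → f = 371/94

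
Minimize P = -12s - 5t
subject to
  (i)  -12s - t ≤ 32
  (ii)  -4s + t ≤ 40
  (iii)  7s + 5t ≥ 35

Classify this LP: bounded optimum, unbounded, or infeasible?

unbounded

From the feasible point (-9/2, 22), moving in the direction (1, 4) keeps every constraint satisfied while P decreases without bound.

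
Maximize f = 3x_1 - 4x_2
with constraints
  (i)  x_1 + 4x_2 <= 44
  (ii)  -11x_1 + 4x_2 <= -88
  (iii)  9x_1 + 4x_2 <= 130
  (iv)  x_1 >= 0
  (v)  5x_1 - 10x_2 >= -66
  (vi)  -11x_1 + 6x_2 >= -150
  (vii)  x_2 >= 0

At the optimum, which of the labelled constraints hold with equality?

(vi) and (vii)

Extreme points and f = 3x_1 - 4x_2:
  (109/10, 319/40) → f = 4/5
  (8, 0) → f = 24
  (690/49, 40/49) → f = 1910/49
  (150/11, 0) → f = 450/11

The maximum is at (150/11, 0). Substituting into each constraint, equality holds for (vi) and (vii); the remaining constraints have slack.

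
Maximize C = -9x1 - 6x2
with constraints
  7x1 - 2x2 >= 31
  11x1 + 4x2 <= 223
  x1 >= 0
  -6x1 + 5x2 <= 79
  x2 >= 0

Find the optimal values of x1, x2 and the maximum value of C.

Feasible corners and C = -9x1 - 6x2:
  (57/5, 122/5) → C = -249
  (31/7, 0) → C = -279/7
  (223/11, 0) → C = -2007/11

The optimum lies where 7x1 - 2x2 = 31 and x2 = 0.
Solving simultaneously gives x1 = 31/7, x2 = 0.

x1 = 31/7, x2 = 0, maximum C = -279/7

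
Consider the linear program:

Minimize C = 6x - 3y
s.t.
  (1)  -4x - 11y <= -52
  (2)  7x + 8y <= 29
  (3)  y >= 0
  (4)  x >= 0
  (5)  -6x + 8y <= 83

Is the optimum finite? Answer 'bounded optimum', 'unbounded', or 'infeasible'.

The boundaries -4x - 11y = -52 and 7x + 8y = 29 meet at (-97/45, 248/45), but that point violates x ≥ 0. Every candidate vertex is excluded by some other constraint, so the feasible region is empty.

infeasible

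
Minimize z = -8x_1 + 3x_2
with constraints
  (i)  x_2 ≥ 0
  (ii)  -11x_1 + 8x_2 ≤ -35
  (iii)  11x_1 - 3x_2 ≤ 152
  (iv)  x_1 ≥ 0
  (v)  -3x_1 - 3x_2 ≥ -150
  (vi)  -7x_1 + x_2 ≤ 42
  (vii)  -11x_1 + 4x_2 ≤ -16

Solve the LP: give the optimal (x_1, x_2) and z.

x_1 = 152/11, x_2 = 0, minimum z = -1216/11

Vertices and z = -8x_1 + 3x_2:
  (35/11, 0) → z = -280/11
  (152/11, 0) → z = -1216/11
  (101/5, 117/5) → z = -457/5

The optimum lies where x_2 = 0 and 11x_1 - 3x_2 = 152.
Solving simultaneously gives x_1 = 152/11, x_2 = 0.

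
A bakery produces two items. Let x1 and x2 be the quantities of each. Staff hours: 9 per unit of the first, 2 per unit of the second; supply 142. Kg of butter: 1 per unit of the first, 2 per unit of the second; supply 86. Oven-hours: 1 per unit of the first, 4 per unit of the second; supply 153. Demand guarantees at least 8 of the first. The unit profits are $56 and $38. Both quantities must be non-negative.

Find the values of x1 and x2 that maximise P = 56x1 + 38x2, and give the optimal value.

x1 = 8, x2 = 35, maximum P = 1778

Feasible corners and P = 56x1 + 38x2:
  (142/9, 0) → P = 7952/9
  (8, 0) → P = 448
  (8, 35) → P = 1778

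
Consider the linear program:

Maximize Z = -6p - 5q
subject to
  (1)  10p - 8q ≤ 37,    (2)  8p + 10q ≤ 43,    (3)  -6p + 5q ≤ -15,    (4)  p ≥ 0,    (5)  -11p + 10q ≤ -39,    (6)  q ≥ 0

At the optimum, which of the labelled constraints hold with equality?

(5) and (6)

Feasible corners and Z = -6p - 5q:
  (357/82, 67/82) → Z = -2477/82
  (37/10, 0) → Z = -111/5
  (82/19, 161/190) → Z = -1145/38
  (39/11, 0) → Z = -234/11

The maximum is at (39/11, 0). Substituting into each constraint, equality holds for (5) and (6); the remaining constraints have slack.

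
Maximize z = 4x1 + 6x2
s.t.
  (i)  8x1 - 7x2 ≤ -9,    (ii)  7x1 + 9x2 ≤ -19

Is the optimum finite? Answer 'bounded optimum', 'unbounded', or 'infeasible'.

unbounded

From the feasible point (-214/121, -89/121), moving in the direction (-9, 7) keeps every constraint satisfied while z increases without bound.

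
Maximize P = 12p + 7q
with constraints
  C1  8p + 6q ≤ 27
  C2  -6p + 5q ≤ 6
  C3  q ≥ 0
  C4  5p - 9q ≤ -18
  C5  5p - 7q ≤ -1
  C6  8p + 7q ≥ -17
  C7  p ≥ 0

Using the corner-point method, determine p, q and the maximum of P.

Vertices and P = 12p + 7q:
  (99/76, 105/38) → P = 1329/38
  (45/34, 93/34) → P = 1191/34
  (36/29, 78/29) → P = 978/29

p = 45/34, q = 93/34, maximum P = 1191/34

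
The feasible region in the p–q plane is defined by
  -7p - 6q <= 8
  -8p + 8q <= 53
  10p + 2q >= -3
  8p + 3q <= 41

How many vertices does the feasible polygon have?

4

Intersecting each pair of boundary lines and keeping only the points that satisfy every inequality leaves:
  (-1/23, -59/46)
  (10, -13)
  (-65/48, 253/48)
  (169/88, 94/11)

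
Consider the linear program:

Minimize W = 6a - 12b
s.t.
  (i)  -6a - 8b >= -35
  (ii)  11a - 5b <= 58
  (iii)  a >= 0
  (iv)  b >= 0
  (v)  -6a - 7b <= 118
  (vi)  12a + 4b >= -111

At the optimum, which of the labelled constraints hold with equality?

Corner points and W = 6a - 12b:
  (639/118, 37/118) → W = 1695/59
  (0, 35/8) → W = -105/2
  (58/11, 0) → W = 348/11
  (0, 0) → W = 0

The minimum is at (0, 35/8). Substituting into each constraint, equality holds for (i) and (iii); the remaining constraints have slack.

(i) and (iii)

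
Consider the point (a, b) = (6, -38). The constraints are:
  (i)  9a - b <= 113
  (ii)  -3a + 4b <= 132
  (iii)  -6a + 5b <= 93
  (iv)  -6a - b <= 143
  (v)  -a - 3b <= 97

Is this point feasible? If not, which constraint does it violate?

Constraint (v): -a - 3b = 108, which is not ≤ 97. All other constraints are satisfied.

not feasible — violates (v)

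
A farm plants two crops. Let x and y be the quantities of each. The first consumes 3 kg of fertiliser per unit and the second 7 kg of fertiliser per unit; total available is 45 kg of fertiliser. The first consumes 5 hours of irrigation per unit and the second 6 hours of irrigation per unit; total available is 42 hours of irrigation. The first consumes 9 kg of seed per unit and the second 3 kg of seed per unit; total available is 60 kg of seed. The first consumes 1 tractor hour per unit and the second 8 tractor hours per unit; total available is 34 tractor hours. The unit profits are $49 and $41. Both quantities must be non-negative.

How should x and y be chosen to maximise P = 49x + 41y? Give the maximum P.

The optimum lies where 5x + 6y = 42 and 9x + 3y = 60.
Solving simultaneously gives x = 6, y = 2.

x = 6, y = 2, maximum P = 376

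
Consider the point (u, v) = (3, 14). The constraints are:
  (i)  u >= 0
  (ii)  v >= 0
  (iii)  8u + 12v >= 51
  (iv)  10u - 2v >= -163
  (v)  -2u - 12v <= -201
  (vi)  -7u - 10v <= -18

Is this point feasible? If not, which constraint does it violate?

not feasible — violates (v)

Constraint (v): -2u - 12v = -174, which is not ≤ -201. All other constraints are satisfied.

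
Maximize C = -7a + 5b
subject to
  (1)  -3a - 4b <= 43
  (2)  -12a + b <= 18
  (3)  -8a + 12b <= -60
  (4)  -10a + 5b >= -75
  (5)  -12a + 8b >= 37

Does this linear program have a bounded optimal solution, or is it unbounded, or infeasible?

The boundaries -3a - 4b = 43 and -12a + b = 18 meet at (-115/51, -154/17), but that point violates -12a + 8b ≥ 37. Every candidate vertex is excluded by some other constraint, so the feasible region is empty.

infeasible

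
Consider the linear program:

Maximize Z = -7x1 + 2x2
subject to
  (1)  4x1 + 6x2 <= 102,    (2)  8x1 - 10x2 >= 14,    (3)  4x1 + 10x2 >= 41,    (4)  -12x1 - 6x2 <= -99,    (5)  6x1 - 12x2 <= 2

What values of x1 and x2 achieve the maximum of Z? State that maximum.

Vertices and Z = -7x1 + 2x2:
  (138/11, 95/11) → Z = -776/11
  (103/7, 151/21) → Z = -1861/21
  (179/28, 26/7) → Z = -1045/28
  (20/3, 19/6) → Z = -121/3

x1 = 179/28, x2 = 26/7, maximum Z = -1045/28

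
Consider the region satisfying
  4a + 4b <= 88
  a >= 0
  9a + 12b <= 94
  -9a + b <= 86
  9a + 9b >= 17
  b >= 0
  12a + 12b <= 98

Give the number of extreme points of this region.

Of the 18 pairwise boundary intersections, those satisfying every inequality are:
  (0, 47/6)
  (0, 17/9)
  (4/3, 41/6)
  (17/9, 0)
  (49/6, 0)

5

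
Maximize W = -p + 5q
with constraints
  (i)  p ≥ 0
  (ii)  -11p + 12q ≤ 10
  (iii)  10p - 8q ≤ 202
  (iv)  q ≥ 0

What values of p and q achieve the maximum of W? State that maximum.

Corner points and W = -p + 5q:
  (0, 5/6) → W = 25/6
  (0, 0) → W = 0
  (313/4, 1161/16) → W = 4553/16
  (101/5, 0) → W = -101/5

p = 313/4, q = 1161/16, maximum W = 4553/16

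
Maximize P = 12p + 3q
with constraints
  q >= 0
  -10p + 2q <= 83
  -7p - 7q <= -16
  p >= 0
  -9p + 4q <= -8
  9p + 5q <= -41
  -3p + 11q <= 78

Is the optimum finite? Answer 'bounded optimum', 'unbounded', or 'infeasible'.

infeasible

The boundaries q = 0 and -7p - 7q = -16 meet at (16/7, 0), but that point violates 9p + 5q ≤ -41. Every candidate vertex is excluded by some other constraint, so the feasible region is empty.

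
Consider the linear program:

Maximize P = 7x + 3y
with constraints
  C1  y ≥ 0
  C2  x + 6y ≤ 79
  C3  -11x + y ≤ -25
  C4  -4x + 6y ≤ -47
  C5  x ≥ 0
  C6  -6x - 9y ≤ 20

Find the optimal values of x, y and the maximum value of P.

x = 79, y = 0, maximum P = 553

Extreme points and P = 7x + 3y:
  (79, 0) → P = 553
  (47/4, 0) → P = 329/4
  (126/5, 269/30) → P = 2033/10

At the optimal vertex, y = 0 and x + 6y = 79.
Solving simultaneously gives x = 79, y = 0.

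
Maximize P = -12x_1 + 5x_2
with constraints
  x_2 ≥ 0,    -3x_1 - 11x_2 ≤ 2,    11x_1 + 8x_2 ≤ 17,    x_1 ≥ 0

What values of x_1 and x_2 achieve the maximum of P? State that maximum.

x_1 = 0, x_2 = 17/8, maximum P = 85/8

Vertices and P = -12x_1 + 5x_2:
  (17/11, 0) → P = -204/11
  (0, 0) → P = 0
  (0, 17/8) → P = 85/8

The binding constraints are 11x_1 + 8x_2 = 17 and x_1 = 0.
Solving simultaneously gives x_1 = 0, x_2 = 17/8.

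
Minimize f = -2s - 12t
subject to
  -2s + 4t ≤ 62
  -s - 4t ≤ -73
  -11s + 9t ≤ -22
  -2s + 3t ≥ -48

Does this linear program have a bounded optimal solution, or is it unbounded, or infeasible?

bounded optimum

Corner points and f = -2s - 12t:
  (323/13, 363/13) → f = -5002/13
  (189, 110) → f = -1698
  (745/53, 781/53) → f = -10862/53
  (411/11, 98/11) → f = -1998/11
The feasible region has finitely many vertices and no improving ray; the minimum is -1698 at (189, 110).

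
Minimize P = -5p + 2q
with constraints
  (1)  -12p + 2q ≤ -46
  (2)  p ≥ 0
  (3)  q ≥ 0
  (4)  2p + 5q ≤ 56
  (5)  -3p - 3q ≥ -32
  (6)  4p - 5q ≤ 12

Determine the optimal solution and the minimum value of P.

p = 196/27, q = 92/27, minimum P = -796/27

Feasible corners and P = -5p + 2q:
  (101/21, 41/7) → P = -37/3
  (103/26, 10/13) → P = -475/26
  (196/27, 92/27) → P = -796/27

At the optimal vertex, -3p - 3q = -32 and 4p - 5q = 12.
Solving simultaneously gives p = 196/27, q = 92/27.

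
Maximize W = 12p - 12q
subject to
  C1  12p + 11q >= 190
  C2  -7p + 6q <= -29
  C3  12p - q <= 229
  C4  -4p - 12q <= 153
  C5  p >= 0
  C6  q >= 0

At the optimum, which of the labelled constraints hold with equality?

C3 and C6

Corner points and W = 12p - 12q:
  (1459/149, 982/149) → W = 5724/149
  (95/6, 0) → W = 190
  (269/13, 251/13) → W = 216/13
  (229/12, 0) → W = 229

The maximum is at (229/12, 0). Substituting into each constraint, equality holds for C3 and C6; the remaining constraints have slack.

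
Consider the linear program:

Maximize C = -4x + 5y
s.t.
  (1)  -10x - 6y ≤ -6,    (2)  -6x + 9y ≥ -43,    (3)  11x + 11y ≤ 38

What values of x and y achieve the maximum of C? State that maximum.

Vertices and C = -4x + 5y:
  (52/21, -197/63) → C = -1609/63
  (-81/22, 157/22) → C = 1109/22
  (163/33, -49/33) → C = -299/11

x = -81/22, y = 157/22, maximum C = 1109/22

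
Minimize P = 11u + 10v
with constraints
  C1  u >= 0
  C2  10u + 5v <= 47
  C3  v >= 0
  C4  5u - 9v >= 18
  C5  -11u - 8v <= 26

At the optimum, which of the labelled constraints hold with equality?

Vertices and P = 11u + 10v:
  (47/10, 0) → P = 517/10
  (513/115, 11/23) → P = 6193/115
  (18/5, 0) → P = 198/5

The minimum is at (18/5, 0). Substituting into each constraint, equality holds for C3 and C4; the remaining constraints have slack.

C3 and C4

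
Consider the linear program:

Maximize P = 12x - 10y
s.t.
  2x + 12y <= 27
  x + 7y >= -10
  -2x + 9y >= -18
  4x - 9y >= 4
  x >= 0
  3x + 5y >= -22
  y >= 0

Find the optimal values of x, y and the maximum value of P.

Feasible corners and P = 12x - 10y:
  (153/14, 3/7) → P = 888/7
  (97/22, 50/33) → P = 1246/33
  (9, 0) → P = 108
  (1, 0) → P = 12

The optimum lies where 2x + 12y = 27 and -2x + 9y = -18.
Solving simultaneously gives x = 153/14, y = 3/7.

x = 153/14, y = 3/7, maximum P = 888/7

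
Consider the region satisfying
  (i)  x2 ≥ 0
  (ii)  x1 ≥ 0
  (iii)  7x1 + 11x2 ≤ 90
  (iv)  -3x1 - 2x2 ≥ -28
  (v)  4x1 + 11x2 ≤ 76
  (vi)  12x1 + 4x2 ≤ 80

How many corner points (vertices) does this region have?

Of the 15 pairwise boundary intersections, those satisfying every inequality are:
  (0, 0)
  (20/3, 0)
  (0, 76/11)
  (14/3, 172/33)
  (5, 5)

5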